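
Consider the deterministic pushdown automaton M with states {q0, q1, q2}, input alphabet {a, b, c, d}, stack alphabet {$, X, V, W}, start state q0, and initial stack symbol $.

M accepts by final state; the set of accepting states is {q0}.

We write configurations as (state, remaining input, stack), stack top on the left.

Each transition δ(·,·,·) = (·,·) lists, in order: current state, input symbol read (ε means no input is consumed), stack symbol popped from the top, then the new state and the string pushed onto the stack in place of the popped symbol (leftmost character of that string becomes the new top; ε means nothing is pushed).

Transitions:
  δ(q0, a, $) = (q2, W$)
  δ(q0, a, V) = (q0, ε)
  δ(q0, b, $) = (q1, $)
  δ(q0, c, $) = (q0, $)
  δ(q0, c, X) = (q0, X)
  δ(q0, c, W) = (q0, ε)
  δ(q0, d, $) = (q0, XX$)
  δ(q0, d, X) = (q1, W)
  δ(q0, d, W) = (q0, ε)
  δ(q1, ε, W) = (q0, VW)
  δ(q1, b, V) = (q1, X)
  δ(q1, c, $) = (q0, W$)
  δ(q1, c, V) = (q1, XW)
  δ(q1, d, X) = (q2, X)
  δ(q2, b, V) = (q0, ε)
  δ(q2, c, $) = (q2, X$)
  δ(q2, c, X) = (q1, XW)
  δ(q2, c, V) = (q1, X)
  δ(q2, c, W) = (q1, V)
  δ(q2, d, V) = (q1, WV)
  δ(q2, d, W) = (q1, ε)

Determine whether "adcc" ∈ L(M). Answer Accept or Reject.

(q0, adcc, $)
  read a, top $: go to q2, push W$ → (q2, dcc, W$)
  read d, top W: go to q1, push ε → (q1, cc, $)
  read c, top $: go to q0, push W$ → (q0, c, W$)
  read c, top W: go to q0, push ε → (q0, ε, $)
All input consumed; state q0 ∈ F.

Accept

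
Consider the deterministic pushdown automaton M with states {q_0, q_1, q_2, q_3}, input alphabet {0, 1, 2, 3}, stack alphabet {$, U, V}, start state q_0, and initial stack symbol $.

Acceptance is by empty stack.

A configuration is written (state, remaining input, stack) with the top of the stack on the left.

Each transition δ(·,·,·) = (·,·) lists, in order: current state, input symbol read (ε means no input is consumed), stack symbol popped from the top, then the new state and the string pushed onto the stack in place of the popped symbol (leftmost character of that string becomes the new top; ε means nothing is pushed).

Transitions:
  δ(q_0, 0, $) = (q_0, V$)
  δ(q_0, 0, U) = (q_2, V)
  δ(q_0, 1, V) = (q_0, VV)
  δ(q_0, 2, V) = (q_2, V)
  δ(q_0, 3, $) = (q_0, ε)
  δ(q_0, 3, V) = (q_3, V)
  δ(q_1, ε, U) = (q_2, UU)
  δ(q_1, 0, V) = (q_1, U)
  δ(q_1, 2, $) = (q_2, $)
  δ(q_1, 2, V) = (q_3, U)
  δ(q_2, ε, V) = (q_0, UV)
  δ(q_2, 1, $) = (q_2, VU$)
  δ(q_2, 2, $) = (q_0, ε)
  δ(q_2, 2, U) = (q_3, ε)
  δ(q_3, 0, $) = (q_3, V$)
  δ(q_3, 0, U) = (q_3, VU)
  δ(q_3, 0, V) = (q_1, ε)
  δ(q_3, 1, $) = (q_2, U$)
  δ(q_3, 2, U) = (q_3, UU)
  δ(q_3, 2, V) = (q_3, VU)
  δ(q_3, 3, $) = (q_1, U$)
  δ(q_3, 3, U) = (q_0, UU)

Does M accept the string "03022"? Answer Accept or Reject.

(q_0, 03022, $) ⊢ (q_0, 3022, V$) ⊢ (q_3, 022, V$) ⊢ (q_1, 22, $) ⊢ (q_2, 2, $) ⊢ (q_0, ε, ε)
All input consumed and the stack is empty.

Accept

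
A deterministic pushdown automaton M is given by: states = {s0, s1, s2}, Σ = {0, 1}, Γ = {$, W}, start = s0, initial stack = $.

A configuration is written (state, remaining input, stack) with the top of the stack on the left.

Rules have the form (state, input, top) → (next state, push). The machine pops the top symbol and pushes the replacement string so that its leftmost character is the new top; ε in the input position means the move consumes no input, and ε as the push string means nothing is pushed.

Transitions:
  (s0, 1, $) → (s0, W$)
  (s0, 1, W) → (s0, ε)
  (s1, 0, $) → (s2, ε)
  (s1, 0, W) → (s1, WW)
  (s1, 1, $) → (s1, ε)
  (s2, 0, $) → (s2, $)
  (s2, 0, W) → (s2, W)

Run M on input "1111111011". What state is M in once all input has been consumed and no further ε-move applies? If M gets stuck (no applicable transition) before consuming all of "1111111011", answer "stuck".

stuck

(s0, 1111111011, $) ⊢ (s0, 111111011, W$) ⊢ (s0, 11111011, $) ⊢ (s0, 1111011, W$) ⊢ (s0, 111011, $) ⊢ (s0, 11011, W$) ⊢ (s0, 1011, $) ⊢ (s0, 011, W$)
No transition for (s0, 0, top W); M blocks with input 011 remaining.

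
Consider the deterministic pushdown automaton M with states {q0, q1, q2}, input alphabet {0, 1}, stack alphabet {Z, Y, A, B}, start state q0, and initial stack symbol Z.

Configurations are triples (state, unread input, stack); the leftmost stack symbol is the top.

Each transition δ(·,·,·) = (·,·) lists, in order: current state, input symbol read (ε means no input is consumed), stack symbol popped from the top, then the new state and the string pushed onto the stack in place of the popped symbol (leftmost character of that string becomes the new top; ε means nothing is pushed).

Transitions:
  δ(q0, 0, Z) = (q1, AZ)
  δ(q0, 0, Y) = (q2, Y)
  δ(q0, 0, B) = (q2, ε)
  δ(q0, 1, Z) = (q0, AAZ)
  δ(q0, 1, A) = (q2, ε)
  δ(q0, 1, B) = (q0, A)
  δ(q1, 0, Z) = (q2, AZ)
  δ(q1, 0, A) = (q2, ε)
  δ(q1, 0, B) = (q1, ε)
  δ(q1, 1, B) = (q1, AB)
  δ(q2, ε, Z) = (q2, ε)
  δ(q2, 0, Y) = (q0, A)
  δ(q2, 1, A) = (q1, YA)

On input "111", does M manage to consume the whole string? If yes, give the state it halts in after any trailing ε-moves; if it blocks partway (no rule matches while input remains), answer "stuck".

q1

(q0, 111, Z) ⊢ (q0, 11, AAZ) ⊢ (q2, 1, AZ) ⊢ (q1, ε, YAZ)
All input consumed; M is in state q1.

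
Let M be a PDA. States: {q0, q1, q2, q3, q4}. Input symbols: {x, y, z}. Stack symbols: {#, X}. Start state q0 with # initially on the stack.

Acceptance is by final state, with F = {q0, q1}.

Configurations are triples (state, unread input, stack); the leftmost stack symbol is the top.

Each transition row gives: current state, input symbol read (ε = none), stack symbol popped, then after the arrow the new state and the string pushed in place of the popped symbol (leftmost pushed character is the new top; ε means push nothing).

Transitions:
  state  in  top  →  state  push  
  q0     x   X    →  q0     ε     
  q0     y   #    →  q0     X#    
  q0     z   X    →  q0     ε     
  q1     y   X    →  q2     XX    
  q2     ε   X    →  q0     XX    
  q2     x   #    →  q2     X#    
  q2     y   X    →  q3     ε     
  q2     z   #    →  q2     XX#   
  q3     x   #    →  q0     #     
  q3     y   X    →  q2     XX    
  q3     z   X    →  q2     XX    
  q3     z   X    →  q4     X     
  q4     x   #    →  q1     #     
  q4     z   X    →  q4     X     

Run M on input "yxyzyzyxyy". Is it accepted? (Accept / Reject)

No computation consumes all input and reaches a final state.

Reject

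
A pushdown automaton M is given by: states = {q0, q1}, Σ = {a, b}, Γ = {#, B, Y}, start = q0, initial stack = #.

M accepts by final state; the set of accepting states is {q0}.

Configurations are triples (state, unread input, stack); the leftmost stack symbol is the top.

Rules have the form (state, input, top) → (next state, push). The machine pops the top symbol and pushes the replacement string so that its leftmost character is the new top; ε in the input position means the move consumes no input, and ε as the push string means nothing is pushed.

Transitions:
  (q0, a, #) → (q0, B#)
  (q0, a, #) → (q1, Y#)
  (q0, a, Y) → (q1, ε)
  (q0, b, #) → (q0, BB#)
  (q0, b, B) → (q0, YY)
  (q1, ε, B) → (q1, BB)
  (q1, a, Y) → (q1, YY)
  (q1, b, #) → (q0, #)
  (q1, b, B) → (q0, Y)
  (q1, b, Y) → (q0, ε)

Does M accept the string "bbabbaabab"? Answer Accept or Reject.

One accepting computation: (q0, bbabbaabab, #) ⊢ (q0, babbaabab, BB#) ⊢ (q0, abbaabab, YYB#) ⊢ (q1, bbaabab, YB#) ⊢ (q0, baabab, B#) ⊢ (q0, aabab, YY#) ⊢ (q1, abab, Y#) ⊢ (q1, bab, YY#) ⊢ (q0, ab, Y#) ⊢ (q1, b, #) ⊢ (q0, ε, #)
All input consumed and state q0 ∈ F.

Accept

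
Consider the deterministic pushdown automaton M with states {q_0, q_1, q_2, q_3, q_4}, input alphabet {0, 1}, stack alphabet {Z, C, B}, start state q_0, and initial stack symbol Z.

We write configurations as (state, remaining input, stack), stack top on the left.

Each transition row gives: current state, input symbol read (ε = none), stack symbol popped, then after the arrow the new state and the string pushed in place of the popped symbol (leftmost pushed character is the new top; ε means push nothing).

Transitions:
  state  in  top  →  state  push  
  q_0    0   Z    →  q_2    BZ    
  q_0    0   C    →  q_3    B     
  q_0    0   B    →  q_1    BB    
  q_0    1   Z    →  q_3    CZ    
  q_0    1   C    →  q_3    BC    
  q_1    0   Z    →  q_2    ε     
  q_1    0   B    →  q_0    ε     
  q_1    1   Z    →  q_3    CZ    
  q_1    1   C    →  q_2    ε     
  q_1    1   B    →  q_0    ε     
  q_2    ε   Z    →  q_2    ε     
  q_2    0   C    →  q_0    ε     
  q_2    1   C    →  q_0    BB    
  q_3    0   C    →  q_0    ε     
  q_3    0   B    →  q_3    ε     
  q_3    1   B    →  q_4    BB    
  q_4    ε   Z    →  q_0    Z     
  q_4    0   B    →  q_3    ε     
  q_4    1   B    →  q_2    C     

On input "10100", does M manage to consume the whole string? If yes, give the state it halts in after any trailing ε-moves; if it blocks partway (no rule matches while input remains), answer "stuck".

q_2

(q_0, 10100, Z)
  read 1, top Z: go to q_3, push CZ → (q_3, 0100, CZ)
  read 0, top C: go to q_0, push ε → (q_0, 100, Z)
  read 1, top Z: go to q_3, push CZ → (q_3, 00, CZ)
  read 0, top C: go to q_0, push ε → (q_0, 0, Z)
  read 0, top Z: go to q_2, push BZ → (q_2, ε, BZ)
All input consumed; M is in state q_2.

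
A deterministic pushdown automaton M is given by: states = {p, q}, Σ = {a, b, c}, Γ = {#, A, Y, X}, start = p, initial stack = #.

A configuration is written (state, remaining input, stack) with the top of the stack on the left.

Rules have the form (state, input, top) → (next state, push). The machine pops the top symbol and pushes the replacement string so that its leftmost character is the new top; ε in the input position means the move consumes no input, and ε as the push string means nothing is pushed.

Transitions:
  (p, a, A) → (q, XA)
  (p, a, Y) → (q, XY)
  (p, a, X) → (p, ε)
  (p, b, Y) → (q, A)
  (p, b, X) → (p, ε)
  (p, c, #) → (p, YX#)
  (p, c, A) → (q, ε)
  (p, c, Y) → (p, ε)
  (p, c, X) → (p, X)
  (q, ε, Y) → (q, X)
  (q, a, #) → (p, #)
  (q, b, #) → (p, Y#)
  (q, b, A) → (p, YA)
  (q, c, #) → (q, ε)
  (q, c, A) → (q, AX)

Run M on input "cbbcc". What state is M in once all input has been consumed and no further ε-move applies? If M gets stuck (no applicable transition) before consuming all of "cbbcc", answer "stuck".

(p, cbbcc, #)
  read c, top #: go to p, push YX# → (p, bbcc, YX#)
  read b, top Y: go to q, push A → (q, bcc, AX#)
  read b, top A: go to p, push YA → (p, cc, YAX#)
  read c, top Y: go to p, push ε → (p, c, AX#)
  read c, top A: go to q, push ε → (q, ε, X#)
All input consumed; M is in state q.

q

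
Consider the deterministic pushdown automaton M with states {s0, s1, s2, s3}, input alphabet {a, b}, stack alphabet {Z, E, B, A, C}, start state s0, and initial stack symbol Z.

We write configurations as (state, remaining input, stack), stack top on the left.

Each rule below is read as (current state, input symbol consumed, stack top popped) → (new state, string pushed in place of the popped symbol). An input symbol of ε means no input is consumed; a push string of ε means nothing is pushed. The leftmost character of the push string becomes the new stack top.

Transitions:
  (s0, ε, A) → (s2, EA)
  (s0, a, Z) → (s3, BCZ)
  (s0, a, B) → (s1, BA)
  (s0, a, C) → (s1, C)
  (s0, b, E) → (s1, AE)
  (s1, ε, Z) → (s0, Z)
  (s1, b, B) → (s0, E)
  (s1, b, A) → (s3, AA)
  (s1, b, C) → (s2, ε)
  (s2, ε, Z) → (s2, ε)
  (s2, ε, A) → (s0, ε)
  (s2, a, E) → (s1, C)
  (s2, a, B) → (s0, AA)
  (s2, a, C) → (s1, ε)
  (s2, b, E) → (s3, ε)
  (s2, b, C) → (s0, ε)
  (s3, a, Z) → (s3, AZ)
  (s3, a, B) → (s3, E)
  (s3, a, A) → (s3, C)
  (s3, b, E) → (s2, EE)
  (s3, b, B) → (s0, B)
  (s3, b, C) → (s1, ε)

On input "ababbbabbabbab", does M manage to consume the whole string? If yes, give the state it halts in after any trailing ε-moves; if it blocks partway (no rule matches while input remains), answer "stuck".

(s0, ababbbabbabbab, Z)
  read a, top Z: go to s3, push BCZ → (s3, babbbabbabbab, BCZ)
  read b, top B: go to s0, push B → (s0, abbbabbabbab, BCZ)
  read a, top B: go to s1, push BA → (s1, bbbabbabbab, BACZ)
  read b, top B: go to s0, push E → (s0, bbabbabbab, EACZ)
  read b, top E: go to s1, push AE → (s1, babbabbab, AEACZ)
  read b, top A: go to s3, push AA → (s3, abbabbab, AAEACZ)
  read a, top A: go to s3, push C → (s3, bbabbab, CAEACZ)
  read b, top C: go to s1, push ε → (s1, babbab, AEACZ)
  read b, top A: go to s3, push AA → (s3, abbab, AAEACZ)
  read a, top A: go to s3, push C → (s3, bbab, CAEACZ)
  read b, top C: go to s1, push ε → (s1, bab, AEACZ)
  read b, top A: go to s3, push AA → (s3, ab, AAEACZ)
  read a, top A: go to s3, push C → (s3, b, CAEACZ)
  read b, top C: go to s1, push ε → (s1, ε, AEACZ)
All input consumed; M is in state s1.

s1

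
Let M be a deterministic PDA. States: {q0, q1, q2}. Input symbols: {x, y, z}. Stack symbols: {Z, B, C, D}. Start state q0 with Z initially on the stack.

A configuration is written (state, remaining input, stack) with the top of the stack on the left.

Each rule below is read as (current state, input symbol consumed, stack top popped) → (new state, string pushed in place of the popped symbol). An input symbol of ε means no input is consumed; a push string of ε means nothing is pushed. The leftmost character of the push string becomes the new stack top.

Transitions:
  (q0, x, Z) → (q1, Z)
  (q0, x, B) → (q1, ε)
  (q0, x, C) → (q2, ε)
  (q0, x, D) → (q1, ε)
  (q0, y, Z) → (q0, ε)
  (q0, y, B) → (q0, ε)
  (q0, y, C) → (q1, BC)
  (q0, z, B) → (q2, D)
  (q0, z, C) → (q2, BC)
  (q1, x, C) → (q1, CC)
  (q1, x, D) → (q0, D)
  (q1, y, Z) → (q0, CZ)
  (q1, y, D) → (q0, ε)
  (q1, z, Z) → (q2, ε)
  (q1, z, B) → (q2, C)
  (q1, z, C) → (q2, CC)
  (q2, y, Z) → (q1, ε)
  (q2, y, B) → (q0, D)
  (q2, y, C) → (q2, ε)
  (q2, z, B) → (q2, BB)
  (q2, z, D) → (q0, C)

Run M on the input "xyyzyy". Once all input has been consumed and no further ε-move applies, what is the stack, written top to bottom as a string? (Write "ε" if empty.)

(q0, xyyzyy, Z)
  read x, top Z: go to q1, push Z → (q1, yyzyy, Z)
  read y, top Z: go to q0, push CZ → (q0, yzyy, CZ)
  read y, top C: go to q1, push BC → (q1, zyy, BCZ)
  read z, top B: go to q2, push C → (q2, yy, CCZ)
  read y, top C: go to q2, push ε → (q2, y, CZ)
  read y, top C: go to q2, push ε → (q2, ε, Z)
All input consumed in state q2 with stack Z.

Z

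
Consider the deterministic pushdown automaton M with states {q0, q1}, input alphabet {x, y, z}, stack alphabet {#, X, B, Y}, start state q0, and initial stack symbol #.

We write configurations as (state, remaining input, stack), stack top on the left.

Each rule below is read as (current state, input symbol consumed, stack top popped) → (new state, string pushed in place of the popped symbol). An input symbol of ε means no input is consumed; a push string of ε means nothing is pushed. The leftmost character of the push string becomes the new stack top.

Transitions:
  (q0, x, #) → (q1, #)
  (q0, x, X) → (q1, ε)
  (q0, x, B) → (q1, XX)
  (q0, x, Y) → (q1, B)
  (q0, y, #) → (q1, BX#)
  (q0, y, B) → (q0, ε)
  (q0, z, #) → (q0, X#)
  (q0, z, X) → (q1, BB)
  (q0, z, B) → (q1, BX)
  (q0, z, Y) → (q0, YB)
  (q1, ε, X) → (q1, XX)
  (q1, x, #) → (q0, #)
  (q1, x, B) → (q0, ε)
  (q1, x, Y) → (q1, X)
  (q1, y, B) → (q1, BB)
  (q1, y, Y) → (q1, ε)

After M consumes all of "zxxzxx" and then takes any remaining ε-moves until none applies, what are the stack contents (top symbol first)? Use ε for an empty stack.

#

(q0, zxxzxx, #)
  read z, top #: go to q0, push X# → (q0, xxzxx, X#)
  read x, top X: go to q1, push ε → (q1, xzxx, #)
  read x, top #: go to q0, push # → (q0, zxx, #)
  read z, top #: go to q0, push X# → (q0, xx, X#)
  read x, top X: go to q1, push ε → (q1, x, #)
  read x, top #: go to q0, push # → (q0, ε, #)
All input consumed in state q0 with stack #.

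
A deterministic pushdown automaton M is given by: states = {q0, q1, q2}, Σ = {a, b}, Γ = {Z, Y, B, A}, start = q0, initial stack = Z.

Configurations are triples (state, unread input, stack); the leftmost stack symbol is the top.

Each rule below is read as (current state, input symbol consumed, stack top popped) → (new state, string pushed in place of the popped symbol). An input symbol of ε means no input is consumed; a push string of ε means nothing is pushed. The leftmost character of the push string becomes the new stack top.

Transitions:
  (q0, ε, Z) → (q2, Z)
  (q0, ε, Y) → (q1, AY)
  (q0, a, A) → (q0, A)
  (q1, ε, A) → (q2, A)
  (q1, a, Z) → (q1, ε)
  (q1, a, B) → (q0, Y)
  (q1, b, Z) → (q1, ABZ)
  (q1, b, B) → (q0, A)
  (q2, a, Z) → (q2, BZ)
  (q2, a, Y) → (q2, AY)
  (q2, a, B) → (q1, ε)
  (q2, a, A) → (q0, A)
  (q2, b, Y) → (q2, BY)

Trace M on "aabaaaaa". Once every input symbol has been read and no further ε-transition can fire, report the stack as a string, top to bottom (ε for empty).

(q0, aabaaaaa, Z)
  ε-move, top Z: go to q2, push Z → (q2, aabaaaaa, Z)
  read a, top Z: go to q2, push BZ → (q2, abaaaaa, BZ)
  read a, top B: go to q1, push ε → (q1, baaaaa, Z)
  read b, top Z: go to q1, push ABZ → (q1, aaaaa, ABZ)
  ε-move, top A: go to q2, push A → (q2, aaaaa, ABZ)
  read a, top A: go to q0, push A → (q0, aaaa, ABZ)
  read a, top A: go to q0, push A → (q0, aaa, ABZ)
  read a, top A: go to q0, push A → (q0, aa, ABZ)
  read a, top A: go to q0, push A → (q0, a, ABZ)
  read a, top A: go to q0, push A → (q0, ε, ABZ)
All input consumed in state q0 with stack ABZ.

ABZ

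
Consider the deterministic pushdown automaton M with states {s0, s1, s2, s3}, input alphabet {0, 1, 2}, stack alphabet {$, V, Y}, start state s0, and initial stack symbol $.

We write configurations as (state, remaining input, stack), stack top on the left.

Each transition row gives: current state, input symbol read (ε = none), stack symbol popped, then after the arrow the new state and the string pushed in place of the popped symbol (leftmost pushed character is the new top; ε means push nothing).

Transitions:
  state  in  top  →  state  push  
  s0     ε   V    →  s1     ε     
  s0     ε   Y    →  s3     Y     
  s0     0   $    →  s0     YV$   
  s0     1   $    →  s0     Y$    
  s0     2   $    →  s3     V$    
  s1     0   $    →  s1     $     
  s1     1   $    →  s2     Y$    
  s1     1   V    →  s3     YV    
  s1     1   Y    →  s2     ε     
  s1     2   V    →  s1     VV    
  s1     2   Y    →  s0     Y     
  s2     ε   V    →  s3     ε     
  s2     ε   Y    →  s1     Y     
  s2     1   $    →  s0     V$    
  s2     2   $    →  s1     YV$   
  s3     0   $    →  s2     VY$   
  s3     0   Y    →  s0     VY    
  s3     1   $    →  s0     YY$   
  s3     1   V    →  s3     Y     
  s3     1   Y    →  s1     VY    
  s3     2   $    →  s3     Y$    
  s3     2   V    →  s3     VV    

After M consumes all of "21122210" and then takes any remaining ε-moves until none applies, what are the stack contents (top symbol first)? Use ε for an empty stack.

YVVVVY$

(s0, 21122210, $)
  read 2, top $: go to s3, push V$ → (s3, 1122210, V$)
  read 1, top V: go to s3, push Y → (s3, 122210, Y$)
  read 1, top Y: go to s1, push VY → (s1, 22210, VY$)
  read 2, top V: go to s1, push VV → (s1, 2210, VVY$)
  read 2, top V: go to s1, push VV → (s1, 210, VVVY$)
  read 2, top V: go to s1, push VV → (s1, 10, VVVVY$)
  read 1, top V: go to s3, push YV → (s3, 0, YVVVVY$)
  read 0, top Y: go to s0, push VY → (s0, ε, VYVVVVY$)
  ε-move, top V: go to s1, push ε → (s1, ε, YVVVVY$)
All input consumed in state s1 with stack YVVVVY$.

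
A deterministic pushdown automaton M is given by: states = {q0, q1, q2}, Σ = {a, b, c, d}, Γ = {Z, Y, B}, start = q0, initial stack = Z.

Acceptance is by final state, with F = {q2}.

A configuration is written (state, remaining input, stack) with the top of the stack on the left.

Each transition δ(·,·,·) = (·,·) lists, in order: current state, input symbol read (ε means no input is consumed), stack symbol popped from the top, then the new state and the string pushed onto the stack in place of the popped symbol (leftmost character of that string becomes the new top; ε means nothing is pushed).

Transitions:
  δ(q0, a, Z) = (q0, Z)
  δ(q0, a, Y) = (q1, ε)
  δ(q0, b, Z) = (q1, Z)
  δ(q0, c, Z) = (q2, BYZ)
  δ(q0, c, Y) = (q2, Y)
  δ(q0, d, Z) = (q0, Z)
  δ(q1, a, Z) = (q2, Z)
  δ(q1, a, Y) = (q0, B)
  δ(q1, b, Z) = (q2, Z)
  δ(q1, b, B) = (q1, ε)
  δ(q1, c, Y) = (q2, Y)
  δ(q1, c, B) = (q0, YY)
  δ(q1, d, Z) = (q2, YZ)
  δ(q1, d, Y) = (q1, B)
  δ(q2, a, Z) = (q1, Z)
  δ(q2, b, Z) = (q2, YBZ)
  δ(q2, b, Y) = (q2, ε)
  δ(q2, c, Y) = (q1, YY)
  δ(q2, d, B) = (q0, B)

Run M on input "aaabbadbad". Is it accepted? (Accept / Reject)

(q0, aaabbadbad, Z)
  read a, top Z: go to q0, push Z → (q0, aabbadbad, Z)
  read a, top Z: go to q0, push Z → (q0, abbadbad, Z)
  read a, top Z: go to q0, push Z → (q0, bbadbad, Z)
  read b, top Z: go to q1, push Z → (q1, badbad, Z)
  read b, top Z: go to q2, push Z → (q2, adbad, Z)
  read a, top Z: go to q1, push Z → (q1, dbad, Z)
  read d, top Z: go to q2, push YZ → (q2, bad, YZ)
  read b, top Y: go to q2, push ε → (q2, ad, Z)
  read a, top Z: go to q1, push Z → (q1, d, Z)
  read d, top Z: go to q2, push YZ → (q2, ε, YZ)
All input consumed; state q2 ∈ F.

Accept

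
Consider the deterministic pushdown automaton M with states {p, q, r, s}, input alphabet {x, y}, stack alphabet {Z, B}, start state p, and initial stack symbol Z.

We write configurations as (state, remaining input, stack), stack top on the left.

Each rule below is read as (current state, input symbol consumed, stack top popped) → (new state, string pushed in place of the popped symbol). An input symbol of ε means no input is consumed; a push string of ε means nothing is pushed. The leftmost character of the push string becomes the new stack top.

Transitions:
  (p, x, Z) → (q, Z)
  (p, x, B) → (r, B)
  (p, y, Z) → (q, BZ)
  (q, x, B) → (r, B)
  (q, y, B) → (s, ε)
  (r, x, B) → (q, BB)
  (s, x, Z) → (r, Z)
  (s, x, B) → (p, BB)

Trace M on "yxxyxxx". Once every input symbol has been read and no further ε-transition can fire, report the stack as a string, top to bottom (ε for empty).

BBBZ

(p, yxxyxxx, Z)
  read y, top Z: go to q, push BZ → (q, xxyxxx, BZ)
  read x, top B: go to r, push B → (r, xyxxx, BZ)
  read x, top B: go to q, push BB → (q, yxxx, BBZ)
  read y, top B: go to s, push ε → (s, xxx, BZ)
  read x, top B: go to p, push BB → (p, xx, BBZ)
  read x, top B: go to r, push B → (r, x, BBZ)
  read x, top B: go to q, push BB → (q, ε, BBBZ)
All input consumed in state q with stack BBBZ.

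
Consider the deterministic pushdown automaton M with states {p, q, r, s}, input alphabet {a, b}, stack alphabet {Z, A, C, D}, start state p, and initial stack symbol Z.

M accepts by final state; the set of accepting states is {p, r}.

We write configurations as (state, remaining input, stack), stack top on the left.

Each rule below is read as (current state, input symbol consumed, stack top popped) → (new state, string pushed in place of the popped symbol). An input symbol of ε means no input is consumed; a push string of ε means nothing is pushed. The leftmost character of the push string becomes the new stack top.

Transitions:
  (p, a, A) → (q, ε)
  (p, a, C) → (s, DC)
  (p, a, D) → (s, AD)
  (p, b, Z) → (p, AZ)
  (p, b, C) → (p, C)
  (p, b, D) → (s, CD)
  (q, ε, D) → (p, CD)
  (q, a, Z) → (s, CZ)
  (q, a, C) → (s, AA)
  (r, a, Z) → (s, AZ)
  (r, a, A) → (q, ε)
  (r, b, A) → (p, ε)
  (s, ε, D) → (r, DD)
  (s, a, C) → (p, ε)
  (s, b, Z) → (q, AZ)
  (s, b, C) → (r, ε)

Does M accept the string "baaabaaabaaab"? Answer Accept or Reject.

(p, baaabaaabaaab, Z)
  read b, top Z: go to p, push AZ → (p, aaabaaabaaab, AZ)
  read a, top A: go to q, push ε → (q, aabaaabaaab, Z)
  read a, top Z: go to s, push CZ → (s, abaaabaaab, CZ)
  read a, top C: go to p, push ε → (p, baaabaaab, Z)
  read b, top Z: go to p, push AZ → (p, aaabaaab, AZ)
  read a, top A: go to q, push ε → (q, aabaaab, Z)
  read a, top Z: go to s, push CZ → (s, abaaab, CZ)
  read a, top C: go to p, push ε → (p, baaab, Z)
  read b, top Z: go to p, push AZ → (p, aaab, AZ)
  read a, top A: go to q, push ε → (q, aab, Z)
  read a, top Z: go to s, push CZ → (s, ab, CZ)
  read a, top C: go to p, push ε → (p, b, Z)
  read b, top Z: go to p, push AZ → (p, ε, AZ)
All input consumed; state p ∈ F.

Accept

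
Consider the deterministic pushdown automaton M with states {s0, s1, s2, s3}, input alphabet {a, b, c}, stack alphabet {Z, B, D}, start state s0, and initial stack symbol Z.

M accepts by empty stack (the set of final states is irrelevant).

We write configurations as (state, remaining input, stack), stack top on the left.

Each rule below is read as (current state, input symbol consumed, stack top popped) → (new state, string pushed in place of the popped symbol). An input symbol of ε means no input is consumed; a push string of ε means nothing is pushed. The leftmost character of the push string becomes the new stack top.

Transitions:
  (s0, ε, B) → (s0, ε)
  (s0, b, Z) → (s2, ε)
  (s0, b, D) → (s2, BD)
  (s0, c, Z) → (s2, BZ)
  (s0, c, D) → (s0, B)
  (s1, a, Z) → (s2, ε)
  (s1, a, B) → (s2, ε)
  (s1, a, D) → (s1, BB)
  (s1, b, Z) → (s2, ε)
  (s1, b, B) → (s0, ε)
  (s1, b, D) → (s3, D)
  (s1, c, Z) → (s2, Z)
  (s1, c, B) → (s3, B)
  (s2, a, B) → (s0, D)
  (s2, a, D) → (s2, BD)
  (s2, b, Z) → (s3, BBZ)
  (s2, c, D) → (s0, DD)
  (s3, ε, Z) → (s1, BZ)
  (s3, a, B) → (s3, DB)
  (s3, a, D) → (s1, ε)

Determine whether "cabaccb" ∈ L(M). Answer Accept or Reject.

(s0, cabaccb, Z)
  read c, top Z: go to s2, push BZ → (s2, abaccb, BZ)
  read a, top B: go to s0, push D → (s0, baccb, DZ)
  read b, top D: go to s2, push BD → (s2, accb, BDZ)
  read a, top B: go to s0, push D → (s0, ccb, DDZ)
  read c, top D: go to s0, push B → (s0, cb, BDZ)
  ε-move, top B: go to s0, push ε → (s0, cb, DZ)
  read c, top D: go to s0, push B → (s0, b, BZ)
  ε-move, top B: go to s0, push ε → (s0, b, Z)
  read b, top Z: go to s2, push ε → (s2, ε, ε)
All input consumed and the stack is empty.

Accept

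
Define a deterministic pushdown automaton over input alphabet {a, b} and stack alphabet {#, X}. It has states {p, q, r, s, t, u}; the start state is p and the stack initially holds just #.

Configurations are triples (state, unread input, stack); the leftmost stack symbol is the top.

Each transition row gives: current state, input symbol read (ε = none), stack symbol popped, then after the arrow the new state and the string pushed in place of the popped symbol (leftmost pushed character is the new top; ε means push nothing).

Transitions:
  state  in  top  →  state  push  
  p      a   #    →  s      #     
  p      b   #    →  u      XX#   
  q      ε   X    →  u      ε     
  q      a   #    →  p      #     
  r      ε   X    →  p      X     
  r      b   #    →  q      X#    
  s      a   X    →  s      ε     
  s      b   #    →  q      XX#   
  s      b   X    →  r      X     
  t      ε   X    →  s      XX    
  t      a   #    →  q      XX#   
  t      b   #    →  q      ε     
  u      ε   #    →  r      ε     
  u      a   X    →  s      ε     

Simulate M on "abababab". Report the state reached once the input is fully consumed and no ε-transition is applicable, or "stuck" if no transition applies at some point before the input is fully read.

u

(p, abababab, #)
  read a, top #: go to s, push # → (s, bababab, #)
  read b, top #: go to q, push XX# → (q, ababab, XX#)
  ε-move, top X: go to u, push ε → (u, ababab, X#)
  read a, top X: go to s, push ε → (s, babab, #)
  read b, top #: go to q, push XX# → (q, abab, XX#)
  ε-move, top X: go to u, push ε → (u, abab, X#)
  read a, top X: go to s, push ε → (s, bab, #)
  read b, top #: go to q, push XX# → (q, ab, XX#)
  ε-move, top X: go to u, push ε → (u, ab, X#)
  read a, top X: go to s, push ε → (s, b, #)
  read b, top #: go to q, push XX# → (q, ε, XX#)
  ε-move, top X: go to u, push ε → (u, ε, X#)
All input consumed; M is in state u.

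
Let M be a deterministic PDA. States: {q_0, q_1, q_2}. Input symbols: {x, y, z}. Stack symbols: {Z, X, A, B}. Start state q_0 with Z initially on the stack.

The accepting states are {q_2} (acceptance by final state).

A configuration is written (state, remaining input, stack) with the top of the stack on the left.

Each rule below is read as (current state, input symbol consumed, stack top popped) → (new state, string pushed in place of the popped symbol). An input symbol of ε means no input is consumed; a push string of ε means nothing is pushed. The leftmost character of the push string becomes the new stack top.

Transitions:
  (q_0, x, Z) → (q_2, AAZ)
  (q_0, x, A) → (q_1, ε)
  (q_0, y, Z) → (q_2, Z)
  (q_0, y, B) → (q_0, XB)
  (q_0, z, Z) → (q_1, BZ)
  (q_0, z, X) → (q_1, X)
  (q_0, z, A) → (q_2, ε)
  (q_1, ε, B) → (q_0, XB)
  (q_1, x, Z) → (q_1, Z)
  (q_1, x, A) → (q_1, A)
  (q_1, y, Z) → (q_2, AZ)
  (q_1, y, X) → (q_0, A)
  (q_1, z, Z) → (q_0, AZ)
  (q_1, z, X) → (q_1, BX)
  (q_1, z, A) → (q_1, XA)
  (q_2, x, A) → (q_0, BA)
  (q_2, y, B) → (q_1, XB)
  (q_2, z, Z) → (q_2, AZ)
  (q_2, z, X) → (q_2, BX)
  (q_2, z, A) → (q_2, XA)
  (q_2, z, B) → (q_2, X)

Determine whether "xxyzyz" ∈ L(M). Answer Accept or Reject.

(q_0, xxyzyz, Z)
  read x, top Z: go to q_2, push AAZ → (q_2, xyzyz, AAZ)
  read x, top A: go to q_0, push BA → (q_0, yzyz, BAAZ)
  read y, top B: go to q_0, push XB → (q_0, zyz, XBAAZ)
  read z, top X: go to q_1, push X → (q_1, yz, XBAAZ)
  read y, top X: go to q_0, push A → (q_0, z, ABAAZ)
  read z, top A: go to q_2, push ε → (q_2, ε, BAAZ)
All input consumed; state q_2 ∈ F.

Accept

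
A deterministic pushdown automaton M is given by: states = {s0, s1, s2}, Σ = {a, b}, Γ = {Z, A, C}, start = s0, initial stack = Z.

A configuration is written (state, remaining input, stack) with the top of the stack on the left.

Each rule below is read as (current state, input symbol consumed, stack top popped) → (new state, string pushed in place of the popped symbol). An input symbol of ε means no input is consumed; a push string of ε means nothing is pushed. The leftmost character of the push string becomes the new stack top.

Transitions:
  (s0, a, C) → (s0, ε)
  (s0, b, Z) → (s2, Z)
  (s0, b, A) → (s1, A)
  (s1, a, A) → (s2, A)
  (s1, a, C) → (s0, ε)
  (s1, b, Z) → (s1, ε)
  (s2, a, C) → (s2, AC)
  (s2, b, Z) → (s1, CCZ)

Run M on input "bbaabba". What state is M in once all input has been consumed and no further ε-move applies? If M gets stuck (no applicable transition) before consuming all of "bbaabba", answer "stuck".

(s0, bbaabba, Z) ⊢ (s2, baabba, Z) ⊢ (s1, aabba, CCZ) ⊢ (s0, abba, CZ) ⊢ (s0, bba, Z) ⊢ (s2, ba, Z) ⊢ (s1, a, CCZ) ⊢ (s0, ε, CZ)
All input consumed; M is in state s0.

s0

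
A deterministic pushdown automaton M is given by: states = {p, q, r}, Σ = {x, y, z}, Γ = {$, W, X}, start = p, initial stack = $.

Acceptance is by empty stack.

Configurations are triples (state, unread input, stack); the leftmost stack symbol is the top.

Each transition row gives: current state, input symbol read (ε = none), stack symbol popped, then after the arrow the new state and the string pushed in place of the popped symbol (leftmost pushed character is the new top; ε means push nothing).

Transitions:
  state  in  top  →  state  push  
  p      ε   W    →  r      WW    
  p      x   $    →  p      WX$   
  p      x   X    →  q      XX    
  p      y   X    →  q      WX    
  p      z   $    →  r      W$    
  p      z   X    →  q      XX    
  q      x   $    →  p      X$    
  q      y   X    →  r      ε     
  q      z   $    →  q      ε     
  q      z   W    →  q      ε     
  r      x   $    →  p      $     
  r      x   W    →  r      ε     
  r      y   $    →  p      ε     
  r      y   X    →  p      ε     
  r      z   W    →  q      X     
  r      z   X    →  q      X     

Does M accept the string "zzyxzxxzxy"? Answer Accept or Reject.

Accept

(p, zzyxzxxzxy, $)
  read z, top $: go to r, push W$ → (r, zyxzxxzxy, W$)
  read z, top W: go to q, push X → (q, yxzxxzxy, X$)
  read y, top X: go to r, push ε → (r, xzxxzxy, $)
  read x, top $: go to p, push $ → (p, zxxzxy, $)
  read z, top $: go to r, push W$ → (r, xxzxy, W$)
  read x, top W: go to r, push ε → (r, xzxy, $)
  read x, top $: go to p, push $ → (p, zxy, $)
  read z, top $: go to r, push W$ → (r, xy, W$)
  read x, top W: go to r, push ε → (r, y, $)
  read y, top $: go to p, push ε → (p, ε, ε)
All input consumed and the stack is empty.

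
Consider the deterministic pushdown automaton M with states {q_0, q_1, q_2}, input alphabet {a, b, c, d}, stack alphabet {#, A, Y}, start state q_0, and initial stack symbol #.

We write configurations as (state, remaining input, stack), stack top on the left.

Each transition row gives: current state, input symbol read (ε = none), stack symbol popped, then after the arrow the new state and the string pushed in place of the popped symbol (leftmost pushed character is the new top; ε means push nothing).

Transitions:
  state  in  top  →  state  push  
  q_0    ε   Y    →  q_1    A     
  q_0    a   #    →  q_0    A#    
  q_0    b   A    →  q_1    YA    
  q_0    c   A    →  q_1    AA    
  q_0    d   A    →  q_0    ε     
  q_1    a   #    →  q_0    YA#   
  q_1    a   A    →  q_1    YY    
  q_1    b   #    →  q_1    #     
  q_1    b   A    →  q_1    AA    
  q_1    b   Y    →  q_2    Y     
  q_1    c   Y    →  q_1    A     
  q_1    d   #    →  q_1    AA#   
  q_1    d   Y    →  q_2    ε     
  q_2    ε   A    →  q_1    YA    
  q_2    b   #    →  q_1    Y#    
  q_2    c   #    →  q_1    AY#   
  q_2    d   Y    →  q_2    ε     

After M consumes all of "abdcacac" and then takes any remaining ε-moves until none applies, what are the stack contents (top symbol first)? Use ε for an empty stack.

AYYA#

(q_0, abdcacac, #)
  read a, top #: go to q_0, push A# → (q_0, bdcacac, A#)
  read b, top A: go to q_1, push YA → (q_1, dcacac, YA#)
  read d, top Y: go to q_2, push ε → (q_2, cacac, A#)
  ε-move, top A: go to q_1, push YA → (q_1, cacac, YA#)
  read c, top Y: go to q_1, push A → (q_1, acac, AA#)
  read a, top A: go to q_1, push YY → (q_1, cac, YYA#)
  read c, top Y: go to q_1, push A → (q_1, ac, AYA#)
  read a, top A: go to q_1, push YY → (q_1, c, YYYA#)
  read c, top Y: go to q_1, push A → (q_1, ε, AYYA#)
All input consumed in state q_1 with stack AYYA#.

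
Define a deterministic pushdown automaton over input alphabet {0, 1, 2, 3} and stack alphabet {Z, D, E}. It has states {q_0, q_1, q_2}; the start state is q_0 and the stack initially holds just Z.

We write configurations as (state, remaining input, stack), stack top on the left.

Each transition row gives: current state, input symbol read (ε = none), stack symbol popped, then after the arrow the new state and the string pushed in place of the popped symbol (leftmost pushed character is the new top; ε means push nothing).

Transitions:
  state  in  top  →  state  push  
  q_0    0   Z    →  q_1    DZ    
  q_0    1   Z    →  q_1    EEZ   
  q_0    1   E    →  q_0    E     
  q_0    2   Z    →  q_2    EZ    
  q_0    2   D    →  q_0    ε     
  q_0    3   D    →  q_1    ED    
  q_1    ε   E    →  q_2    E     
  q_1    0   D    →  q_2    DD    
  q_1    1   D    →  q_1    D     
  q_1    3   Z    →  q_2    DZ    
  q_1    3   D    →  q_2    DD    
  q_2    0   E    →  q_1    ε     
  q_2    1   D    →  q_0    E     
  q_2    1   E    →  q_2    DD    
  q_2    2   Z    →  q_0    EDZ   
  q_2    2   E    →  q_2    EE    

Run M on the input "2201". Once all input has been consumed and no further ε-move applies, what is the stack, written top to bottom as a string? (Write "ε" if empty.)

(q_0, 2201, Z)
  read 2, top Z: go to q_2, push EZ → (q_2, 201, EZ)
  read 2, top E: go to q_2, push EE → (q_2, 01, EEZ)
  read 0, top E: go to q_1, push ε → (q_1, 1, EZ)
  ε-move, top E: go to q_2, push E → (q_2, 1, EZ)
  read 1, top E: go to q_2, push DD → (q_2, ε, DDZ)
All input consumed in state q_2 with stack DDZ.

DDZ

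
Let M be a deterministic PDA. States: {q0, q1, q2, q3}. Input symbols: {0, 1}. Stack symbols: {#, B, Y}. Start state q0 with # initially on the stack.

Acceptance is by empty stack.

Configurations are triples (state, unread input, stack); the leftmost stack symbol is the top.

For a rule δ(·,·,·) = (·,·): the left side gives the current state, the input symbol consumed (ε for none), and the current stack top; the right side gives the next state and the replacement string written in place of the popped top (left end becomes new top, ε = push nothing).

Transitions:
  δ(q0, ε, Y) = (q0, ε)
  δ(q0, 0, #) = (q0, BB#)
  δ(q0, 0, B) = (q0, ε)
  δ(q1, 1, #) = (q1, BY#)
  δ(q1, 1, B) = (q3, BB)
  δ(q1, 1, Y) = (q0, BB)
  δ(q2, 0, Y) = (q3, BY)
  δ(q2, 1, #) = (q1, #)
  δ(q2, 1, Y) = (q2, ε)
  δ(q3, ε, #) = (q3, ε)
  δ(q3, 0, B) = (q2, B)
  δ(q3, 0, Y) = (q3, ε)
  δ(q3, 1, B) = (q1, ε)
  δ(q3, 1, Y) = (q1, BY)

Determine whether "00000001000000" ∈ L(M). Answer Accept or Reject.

Reject

(q0, 00000001000000, #)
  read 0, top #: go to q0, push BB# → (q0, 0000001000000, BB#)
  read 0, top B: go to q0, push ε → (q0, 000001000000, B#)
  read 0, top B: go to q0, push ε → (q0, 00001000000, #)
  read 0, top #: go to q0, push BB# → (q0, 0001000000, BB#)
  read 0, top B: go to q0, push ε → (q0, 001000000, B#)
  read 0, top B: go to q0, push ε → (q0, 01000000, #)
  read 0, top #: go to q0, push BB# → (q0, 1000000, BB#)
No transition applies at (q0, 1000000, BB#); input not fully consumed.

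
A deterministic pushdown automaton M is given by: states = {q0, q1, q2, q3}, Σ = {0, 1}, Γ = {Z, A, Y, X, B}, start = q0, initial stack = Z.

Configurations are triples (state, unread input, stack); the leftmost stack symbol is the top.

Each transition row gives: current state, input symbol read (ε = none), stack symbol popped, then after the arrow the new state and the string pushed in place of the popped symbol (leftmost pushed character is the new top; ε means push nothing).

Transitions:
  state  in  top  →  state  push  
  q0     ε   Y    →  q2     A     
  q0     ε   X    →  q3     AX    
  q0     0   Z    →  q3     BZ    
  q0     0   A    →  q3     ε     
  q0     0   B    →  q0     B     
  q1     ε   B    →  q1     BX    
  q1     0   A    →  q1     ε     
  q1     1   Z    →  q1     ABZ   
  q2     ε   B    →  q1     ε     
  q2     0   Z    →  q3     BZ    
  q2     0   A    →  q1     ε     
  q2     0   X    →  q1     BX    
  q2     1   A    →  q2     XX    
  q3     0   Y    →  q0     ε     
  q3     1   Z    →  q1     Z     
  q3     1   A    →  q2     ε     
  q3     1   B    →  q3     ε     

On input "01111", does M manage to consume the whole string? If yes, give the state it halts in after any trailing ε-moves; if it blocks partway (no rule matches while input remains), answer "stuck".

(q0, 01111, Z)
  read 0, top Z: go to q3, push BZ → (q3, 1111, BZ)
  read 1, top B: go to q3, push ε → (q3, 111, Z)
  read 1, top Z: go to q1, push Z → (q1, 11, Z)
  read 1, top Z: go to q1, push ABZ → (q1, 1, ABZ)
No transition for (q1, 1, top A); M blocks with input 1 remaining.

stuck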